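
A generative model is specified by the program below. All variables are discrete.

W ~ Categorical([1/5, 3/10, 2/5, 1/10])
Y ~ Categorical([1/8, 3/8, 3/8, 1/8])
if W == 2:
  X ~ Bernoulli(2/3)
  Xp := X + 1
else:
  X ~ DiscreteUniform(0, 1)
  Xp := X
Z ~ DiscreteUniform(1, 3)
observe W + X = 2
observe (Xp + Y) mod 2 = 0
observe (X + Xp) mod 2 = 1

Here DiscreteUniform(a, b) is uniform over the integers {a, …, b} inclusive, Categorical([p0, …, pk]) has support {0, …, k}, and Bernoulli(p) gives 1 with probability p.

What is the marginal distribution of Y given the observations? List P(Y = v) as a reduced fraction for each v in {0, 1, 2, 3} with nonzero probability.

P(Y=1) = 3/4, P(Y=3) = 1/4

Enumerate traces; 6 have nonzero weight after conditioning:
  (W=2, Y=1, X=0, Z=1) weight 1/60
  (W=2, Y=1, X=0, Z=2) weight 1/60
  (W=2, Y=1, X=0, Z=3) weight 1/60
  (W=2, Y=3, X=0, Z=1) weight 1/180
  (W=2, Y=3, X=0, Z=2) weight 1/180
  (W=2, Y=3, X=0, Z=3) weight 1/180
Group by Y:
  weight(Y=1) = 1/20
  weight(Y=3) = 1/60
Total weight = 1/20 + 1/60 = 1/15
P(Y=1 | obs) = 1/20 / 1/15 = 3/4
P(Y=3 | obs) = 1/60 / 1/15 = 1/4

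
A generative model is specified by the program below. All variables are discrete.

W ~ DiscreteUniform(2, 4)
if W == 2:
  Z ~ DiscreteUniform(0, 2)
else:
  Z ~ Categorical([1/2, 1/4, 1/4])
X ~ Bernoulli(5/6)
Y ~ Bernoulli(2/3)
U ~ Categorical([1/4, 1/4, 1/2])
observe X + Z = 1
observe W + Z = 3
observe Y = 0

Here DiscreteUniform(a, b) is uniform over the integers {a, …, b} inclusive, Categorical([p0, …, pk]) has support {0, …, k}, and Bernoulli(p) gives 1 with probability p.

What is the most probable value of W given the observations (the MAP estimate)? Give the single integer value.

argmax_v P(W = v | obs) = 3

Enumerate traces; 6 have nonzero weight after conditioning:
  (W=2, Z=1, X=0, Y=0, U=0) weight 1/648
  (W=2, Z=1, X=0, Y=0, U=1) weight 1/648
  (W=2, Z=1, X=0, Y=0, U=2) weight 1/324
  (W=3, Z=0, X=1, Y=0, U=0) weight 5/432
  (W=3, Z=0, X=1, Y=0, U=1) weight 5/432
  (W=3, Z=0, X=1, Y=0, U=2) weight 5/216
Group by W:
  weight(W=2) = 1/162
  weight(W=3) = 5/108
Total weight = 1/162 + 5/108 = 17/324
P(W=2 | obs) = 1/162 / 17/324 = 2/17
P(W=3 | obs) = 5/108 / 17/324 = 15/17
argmax = 3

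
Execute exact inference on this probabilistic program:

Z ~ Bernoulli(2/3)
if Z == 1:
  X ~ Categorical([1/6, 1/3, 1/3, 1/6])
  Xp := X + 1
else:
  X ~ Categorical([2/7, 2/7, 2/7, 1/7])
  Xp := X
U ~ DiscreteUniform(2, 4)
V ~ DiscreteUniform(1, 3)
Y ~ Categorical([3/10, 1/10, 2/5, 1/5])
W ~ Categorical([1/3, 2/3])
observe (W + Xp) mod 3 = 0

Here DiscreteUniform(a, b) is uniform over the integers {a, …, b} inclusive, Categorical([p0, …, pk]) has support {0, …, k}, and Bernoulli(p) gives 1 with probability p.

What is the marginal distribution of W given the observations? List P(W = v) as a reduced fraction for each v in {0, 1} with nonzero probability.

Enumerate traces; 180 have nonzero weight after conditioning:
  (Z=0, X=0, U=2, V=1, Y=0, W=0) weight 1/945
  (Z=0, X=0, U=2, V=1, Y=1, W=0) weight 1/2835
  (Z=0, X=0, U=2, V=1, Y=2, W=0) weight 4/2835
  (Z=0, X=0, U=2, V=1, Y=3, W=0) weight 2/2835
  (Z=0, X=0, U=2, V=2, Y=0, W=0) weight 1/945
  (Z=0, X=0, U=2, V=2, Y=1, W=0) weight 1/2835
  (Z=0, X=0, U=2, V=2, Y=2, W=0) weight 4/2835
  (Z=0, X=0, U=2, V=2, Y=3, W=0) weight 2/2835
  (Z=0, X=2, U=2, V=1, Y=0, W=1) weight 2/945
  … 171 more
Group by W:
  weight(W=0) = 23/189
  weight(W=1) = 40/189
Total weight = 23/189 + 40/189 = 1/3
P(W=0 | obs) = 23/189 / 1/3 = 23/63
P(W=1 | obs) = 40/189 / 1/3 = 40/63

P(W=0) = 23/63, P(W=1) = 40/63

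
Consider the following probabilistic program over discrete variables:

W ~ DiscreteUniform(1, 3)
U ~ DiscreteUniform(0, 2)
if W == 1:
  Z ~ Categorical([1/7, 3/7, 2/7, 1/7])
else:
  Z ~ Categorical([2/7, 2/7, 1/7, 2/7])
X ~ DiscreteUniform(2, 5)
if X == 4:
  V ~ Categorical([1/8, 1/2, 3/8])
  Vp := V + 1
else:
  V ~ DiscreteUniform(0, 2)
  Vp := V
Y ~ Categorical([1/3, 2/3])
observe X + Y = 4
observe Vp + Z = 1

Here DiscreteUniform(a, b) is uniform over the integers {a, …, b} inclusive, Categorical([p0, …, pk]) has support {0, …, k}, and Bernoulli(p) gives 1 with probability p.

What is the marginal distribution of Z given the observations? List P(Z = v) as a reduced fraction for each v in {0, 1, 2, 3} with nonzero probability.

P(Z=0) = 95/207, P(Z=1) = 112/207

Enumerate traces; 27 have nonzero weight after conditioning:
  (W=1, U=0, Z=0, X=3, V=1, Y=1) weight 1/1134
  (W=1, U=0, Z=0, X=4, V=0, Y=0) weight 1/6048
  (W=1, U=0, Z=1, X=3, V=0, Y=1) weight 1/378
  (W=1, U=1, Z=0, X=3, V=1, Y=1) weight 1/1134
  (W=1, U=1, Z=0, X=4, V=0, Y=0) weight 1/6048
  (W=1, U=1, Z=1, X=3, V=0, Y=1) weight 1/378
  (W=1, U=2, Z=0, X=3, V=1, Y=1) weight 1/1134
  (W=1, U=2, Z=0, X=4, V=0, Y=0) weight 1/6048
  … 19 more
Group by Z:
  weight(Z=0) = 95/6048
  weight(Z=1) = 1/54
Total weight = 95/6048 + 1/54 = 23/672
P(Z=0 | obs) = 95/6048 / 23/672 = 95/207
P(Z=1 | obs) = 1/54 / 23/672 = 112/207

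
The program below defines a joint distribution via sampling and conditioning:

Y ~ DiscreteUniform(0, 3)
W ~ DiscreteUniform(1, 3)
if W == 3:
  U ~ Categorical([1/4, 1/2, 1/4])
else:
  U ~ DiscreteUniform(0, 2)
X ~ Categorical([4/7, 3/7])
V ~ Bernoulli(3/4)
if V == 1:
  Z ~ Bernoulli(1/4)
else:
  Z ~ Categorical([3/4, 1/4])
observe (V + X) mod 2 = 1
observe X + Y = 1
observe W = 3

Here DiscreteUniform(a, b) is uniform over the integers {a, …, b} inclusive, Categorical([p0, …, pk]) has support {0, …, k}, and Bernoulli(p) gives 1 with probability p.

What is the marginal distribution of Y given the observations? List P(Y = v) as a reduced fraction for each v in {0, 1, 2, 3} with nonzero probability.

Enumerate traces; 12 have nonzero weight after conditioning:
  (Y=0, W=3, U=0, X=1, V=0, Z=0) weight 3/1792
  (Y=0, W=3, U=0, X=1, V=0, Z=1) weight 1/1792
  (Y=0, W=3, U=1, X=1, V=0, Z=0) weight 3/896
  (Y=0, W=3, U=1, X=1, V=0, Z=1) weight 1/896
  (Y=0, W=3, U=2, X=1, V=0, Z=0) weight 3/1792
  (Y=0, W=3, U=2, X=1, V=0, Z=1) weight 1/1792
  (Y=1, W=3, U=0, X=0, V=1, Z=0) weight 3/448
  (Y=1, W=3, U=0, X=0, V=1, Z=1) weight 1/448
  … 4 more
Group by Y:
  weight(Y=0) = 1/112
  weight(Y=1) = 1/28
Total weight = 1/112 + 1/28 = 5/112
P(Y=0 | obs) = 1/112 / 5/112 = 1/5
P(Y=1 | obs) = 1/28 / 5/112 = 4/5

P(Y=0) = 1/5, P(Y=1) = 4/5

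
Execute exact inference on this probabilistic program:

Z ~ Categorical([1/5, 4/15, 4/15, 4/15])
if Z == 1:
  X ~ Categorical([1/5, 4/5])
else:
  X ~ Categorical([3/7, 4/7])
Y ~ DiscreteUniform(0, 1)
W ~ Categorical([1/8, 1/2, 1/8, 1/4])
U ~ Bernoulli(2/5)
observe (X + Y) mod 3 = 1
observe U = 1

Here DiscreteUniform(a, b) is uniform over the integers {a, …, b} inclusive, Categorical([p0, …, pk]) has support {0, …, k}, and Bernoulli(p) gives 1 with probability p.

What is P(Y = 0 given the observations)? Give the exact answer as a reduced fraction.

Enumerate traces; 32 have nonzero weight after conditioning:
  (Z=0, X=0, Y=1, W=0, U=1) weight 3/1400
  (Z=0, X=0, Y=1, W=1, U=1) weight 3/350
  (Z=0, X=0, Y=1, W=2, U=1) weight 3/1400
  (Z=0, X=0, Y=1, W=3, U=1) weight 3/700
  (Z=0, X=1, Y=0, W=0, U=1) weight 1/350
  (Z=0, X=1, Y=0, W=1, U=1) weight 2/175
  (Z=0, X=1, Y=0, W=2, U=1) weight 1/350
  (Z=0, X=1, Y=0, W=3, U=1) weight 1/175
  … 24 more
Group by Y:
  weight(Y=0) = 332/2625
  weight(Y=1) = 193/2625
Total weight = 332/2625 + 193/2625 = 1/5
P(Y=0 | obs) = 332/2625 / 1/5 = 332/525
P(Y=1 | obs) = 193/2625 / 1/5 = 193/525

P(Y = 0 | obs) = 332/525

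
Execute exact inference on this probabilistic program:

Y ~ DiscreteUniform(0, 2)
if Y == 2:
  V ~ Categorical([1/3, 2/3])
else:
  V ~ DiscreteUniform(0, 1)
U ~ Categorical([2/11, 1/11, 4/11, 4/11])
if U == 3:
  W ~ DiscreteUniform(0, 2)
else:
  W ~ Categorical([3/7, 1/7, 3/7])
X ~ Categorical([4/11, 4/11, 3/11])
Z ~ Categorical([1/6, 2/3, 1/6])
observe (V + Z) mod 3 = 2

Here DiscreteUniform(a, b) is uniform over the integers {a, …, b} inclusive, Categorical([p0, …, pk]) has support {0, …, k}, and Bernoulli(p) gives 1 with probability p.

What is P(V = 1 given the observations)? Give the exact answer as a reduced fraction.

Enumerate traces; 216 have nonzero weight after conditioning:
  (Y=0, V=0, U=0, W=0, X=0, Z=2) weight 2/2541
  (Y=0, V=0, U=0, W=0, X=1, Z=2) weight 2/2541
  (Y=0, V=0, U=0, W=0, X=2, Z=2) weight 1/1694
  (Y=0, V=0, U=0, W=1, X=0, Z=2) weight 2/7623
  (Y=0, V=0, U=0, W=1, X=1, Z=2) weight 2/7623
  (Y=0, V=0, U=0, W=1, X=2, Z=2) weight 1/5082
  (Y=0, V=0, U=0, W=2, X=0, Z=2) weight 2/2541
  (Y=0, V=0, U=0, W=2, X=1, Z=2) weight 2/2541
  (Y=0, V=1, U=0, W=0, X=0, Z=1) weight 8/2541
  … 207 more
Group by V:
  weight(V=0) = 2/27
  weight(V=1) = 10/27
Total weight = 2/27 + 10/27 = 4/9
P(V=0 | obs) = 2/27 / 4/9 = 1/6
P(V=1 | obs) = 10/27 / 4/9 = 5/6

P(V = 1 | obs) = 5/6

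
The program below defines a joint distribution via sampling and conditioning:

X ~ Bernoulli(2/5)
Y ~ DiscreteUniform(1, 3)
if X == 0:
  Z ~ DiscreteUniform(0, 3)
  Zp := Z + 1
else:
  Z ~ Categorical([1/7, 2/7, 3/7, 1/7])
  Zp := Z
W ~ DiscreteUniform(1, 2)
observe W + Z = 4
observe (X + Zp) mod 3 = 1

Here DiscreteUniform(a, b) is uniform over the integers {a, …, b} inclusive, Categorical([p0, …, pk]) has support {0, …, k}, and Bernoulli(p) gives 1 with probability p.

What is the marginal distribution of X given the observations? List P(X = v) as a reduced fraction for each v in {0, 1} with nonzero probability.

P(X=0) = 21/29, P(X=1) = 8/29

Enumerate traces; 6 have nonzero weight after conditioning:
  (X=0, Y=1, Z=3, W=1) weight 1/40
  (X=0, Y=2, Z=3, W=1) weight 1/40
  (X=0, Y=3, Z=3, W=1) weight 1/40
  (X=1, Y=1, Z=3, W=1) weight 1/105
  (X=1, Y=2, Z=3, W=1) weight 1/105
  (X=1, Y=3, Z=3, W=1) weight 1/105
Group by X:
  weight(X=0) = 3/40
  weight(X=1) = 1/35
Total weight = 3/40 + 1/35 = 29/280
P(X=0 | obs) = 3/40 / 29/280 = 21/29
P(X=1 | obs) = 1/35 / 29/280 = 8/29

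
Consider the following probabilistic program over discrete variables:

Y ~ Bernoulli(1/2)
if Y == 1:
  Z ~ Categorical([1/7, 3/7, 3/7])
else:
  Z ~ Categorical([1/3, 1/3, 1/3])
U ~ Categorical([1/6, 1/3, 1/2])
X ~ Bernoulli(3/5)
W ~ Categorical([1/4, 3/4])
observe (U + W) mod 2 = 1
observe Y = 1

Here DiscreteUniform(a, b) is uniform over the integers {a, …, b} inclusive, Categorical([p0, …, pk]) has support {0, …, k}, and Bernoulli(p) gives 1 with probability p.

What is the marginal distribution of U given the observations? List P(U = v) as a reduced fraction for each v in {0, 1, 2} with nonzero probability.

P(U=0) = 3/14, P(U=1) = 1/7, P(U=2) = 9/14

Enumerate traces; 18 have nonzero weight after conditioning:
  (Y=1, Z=0, U=0, X=0, W=1) weight 1/280
  (Y=1, Z=0, U=0, X=1, W=1) weight 3/560
  (Y=1, Z=0, U=1, X=0, W=0) weight 1/420
  (Y=1, Z=0, U=1, X=1, W=0) weight 1/280
  (Y=1, Z=0, U=2, X=0, W=1) weight 3/280
  (Y=1, Z=0, U=2, X=1, W=1) weight 9/560
  (Y=1, Z=1, U=0, X=0, W=1) weight 3/280
  (Y=1, Z=1, U=0, X=1, W=1) weight 9/560
  … 10 more
Group by U:
  weight(U=0) = 1/16
  weight(U=1) = 1/24
  weight(U=2) = 3/16
Total weight = 1/16 + 1/24 + 3/16 = 7/24
P(U=0 | obs) = 1/16 / 7/24 = 3/14
P(U=1 | obs) = 1/24 / 7/24 = 1/7
P(U=2 | obs) = 3/16 / 7/24 = 9/14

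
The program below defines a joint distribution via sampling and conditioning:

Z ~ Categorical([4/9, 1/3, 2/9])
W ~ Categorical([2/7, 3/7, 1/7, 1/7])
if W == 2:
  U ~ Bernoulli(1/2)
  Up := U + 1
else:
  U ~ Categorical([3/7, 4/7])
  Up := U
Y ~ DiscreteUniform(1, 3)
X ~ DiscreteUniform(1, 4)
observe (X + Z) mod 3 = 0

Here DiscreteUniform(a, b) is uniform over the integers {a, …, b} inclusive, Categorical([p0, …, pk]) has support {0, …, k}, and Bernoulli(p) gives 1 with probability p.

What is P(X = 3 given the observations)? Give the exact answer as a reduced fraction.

P(X = 3 | obs) = 4/11

Enumerate traces; 96 have nonzero weight after conditioning:
  (Z=0, W=0, U=0, Y=1, X=3) weight 2/441
  (Z=0, W=0, U=0, Y=2, X=3) weight 2/441
  (Z=0, W=0, U=0, Y=3, X=3) weight 2/441
  (Z=0, W=0, U=1, Y=1, X=3) weight 8/1323
  (Z=0, W=0, U=1, Y=2, X=3) weight 8/1323
  (Z=0, W=0, U=1, Y=3, X=3) weight 8/1323
  (Z=0, W=1, U=0, Y=1, X=3) weight 1/147
  (Z=0, W=1, U=0, Y=2, X=3) weight 1/147
  (Z=1, W=0, U=0, Y=1, X=2) weight 1/294
  (Z=2, W=0, U=0, Y=1, X=1) weight 1/441
  … 86 more
Group by X:
  weight(X=1) = 1/18
  weight(X=2) = 1/12
  weight(X=3) = 1/9
  weight(X=4) = 1/18
Total weight = 1/18 + 1/12 + 1/9 + 1/18 = 11/36
P(X=1 | obs) = 1/18 / 11/36 = 2/11
P(X=2 | obs) = 1/12 / 11/36 = 3/11
P(X=3 | obs) = 1/9 / 11/36 = 4/11
P(X=4 | obs) = 1/18 / 11/36 = 2/11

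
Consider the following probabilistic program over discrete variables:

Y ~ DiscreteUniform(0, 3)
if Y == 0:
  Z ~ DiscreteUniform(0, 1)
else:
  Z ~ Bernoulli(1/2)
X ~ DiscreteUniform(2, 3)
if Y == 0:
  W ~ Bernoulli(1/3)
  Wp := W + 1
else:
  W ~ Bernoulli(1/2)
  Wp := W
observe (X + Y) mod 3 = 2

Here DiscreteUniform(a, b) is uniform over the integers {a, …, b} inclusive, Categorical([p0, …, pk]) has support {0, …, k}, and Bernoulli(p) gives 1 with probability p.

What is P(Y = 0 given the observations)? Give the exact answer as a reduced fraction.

P(Y = 0 | obs) = 1/3

Enumerate traces; 12 have nonzero weight after conditioning:
  (Y=0, Z=0, X=2, W=0) weight 1/24
  (Y=0, Z=0, X=2, W=1) weight 1/48
  (Y=0, Z=1, X=2, W=0) weight 1/24
  (Y=0, Z=1, X=2, W=1) weight 1/48
  (Y=2, Z=0, X=3, W=0) weight 1/32
  (Y=2, Z=0, X=3, W=1) weight 1/32
  (Y=2, Z=1, X=3, W=0) weight 1/32
  (Y=2, Z=1, X=3, W=1) weight 1/32
  (Y=3, Z=0, X=2, W=0) weight 1/32
  … 3 more
Group by Y:
  weight(Y=0) = 1/8
  weight(Y=2) = 1/8
  weight(Y=3) = 1/8
Total weight = 1/8 + 1/8 + 1/8 = 3/8
P(Y=0 | obs) = 1/8 / 3/8 = 1/3
P(Y=2 | obs) = 1/8 / 3/8 = 1/3
P(Y=3 | obs) = 1/8 / 3/8 = 1/3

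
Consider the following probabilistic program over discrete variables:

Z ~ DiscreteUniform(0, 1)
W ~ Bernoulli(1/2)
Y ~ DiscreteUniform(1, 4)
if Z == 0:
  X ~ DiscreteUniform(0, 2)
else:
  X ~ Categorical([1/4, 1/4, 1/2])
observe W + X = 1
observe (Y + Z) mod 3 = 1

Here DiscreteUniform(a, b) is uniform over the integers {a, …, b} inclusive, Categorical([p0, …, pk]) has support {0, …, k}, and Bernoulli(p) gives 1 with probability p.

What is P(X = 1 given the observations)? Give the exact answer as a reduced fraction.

P(X = 1 | obs) = 1/2

Enumerate traces; 6 have nonzero weight after conditioning:
  (Z=0, W=0, Y=1, X=1) weight 1/48
  (Z=0, W=0, Y=4, X=1) weight 1/48
  (Z=0, W=1, Y=1, X=0) weight 1/48
  (Z=0, W=1, Y=4, X=0) weight 1/48
  (Z=1, W=0, Y=3, X=1) weight 1/64
  (Z=1, W=1, Y=3, X=0) weight 1/64
Group by X:
  weight(X=0) = 11/192
  weight(X=1) = 11/192
Total weight = 11/192 + 11/192 = 11/96
P(X=0 | obs) = 11/192 / 11/96 = 1/2
P(X=1 | obs) = 11/192 / 11/96 = 1/2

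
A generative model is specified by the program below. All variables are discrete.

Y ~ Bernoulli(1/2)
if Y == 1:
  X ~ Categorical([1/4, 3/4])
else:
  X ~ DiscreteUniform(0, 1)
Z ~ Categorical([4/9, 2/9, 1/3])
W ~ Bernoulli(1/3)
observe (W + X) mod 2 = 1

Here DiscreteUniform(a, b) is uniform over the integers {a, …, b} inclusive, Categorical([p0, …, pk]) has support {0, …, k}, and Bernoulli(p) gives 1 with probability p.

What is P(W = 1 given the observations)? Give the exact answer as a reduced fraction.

P(W = 1 | obs) = 3/13

Enumerate traces; 12 have nonzero weight after conditioning:
  (Y=0, X=0, Z=0, W=1) weight 1/27
  (Y=0, X=0, Z=1, W=1) weight 1/54
  (Y=0, X=0, Z=2, W=1) weight 1/36
  (Y=0, X=1, Z=0, W=0) weight 2/27
  (Y=0, X=1, Z=1, W=0) weight 1/27
  (Y=0, X=1, Z=2, W=0) weight 1/18
  (Y=1, X=0, Z=0, W=1) weight 1/54
  (Y=1, X=0, Z=1, W=1) weight 1/108
  … 4 more
Group by W:
  weight(W=0) = 5/12
  weight(W=1) = 1/8
Total weight = 5/12 + 1/8 = 13/24
P(W=0 | obs) = 5/12 / 13/24 = 10/13
P(W=1 | obs) = 1/8 / 13/24 = 3/13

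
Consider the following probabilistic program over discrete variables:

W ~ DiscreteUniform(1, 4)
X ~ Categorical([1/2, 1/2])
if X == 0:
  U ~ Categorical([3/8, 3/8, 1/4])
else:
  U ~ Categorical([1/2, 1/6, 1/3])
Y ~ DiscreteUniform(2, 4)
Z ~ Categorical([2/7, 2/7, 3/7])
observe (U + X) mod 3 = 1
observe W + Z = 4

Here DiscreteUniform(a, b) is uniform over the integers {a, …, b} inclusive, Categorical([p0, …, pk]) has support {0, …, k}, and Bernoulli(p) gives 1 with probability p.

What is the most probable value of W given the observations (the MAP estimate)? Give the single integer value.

Enumerate traces; 18 have nonzero weight after conditioning:
  (W=2, X=0, U=1, Y=2, Z=2) weight 3/448
  (W=2, X=0, U=1, Y=3, Z=2) weight 3/448
  (W=2, X=0, U=1, Y=4, Z=2) weight 3/448
  (W=2, X=1, U=0, Y=2, Z=2) weight 1/112
  (W=2, X=1, U=0, Y=3, Z=2) weight 1/112
  (W=2, X=1, U=0, Y=4, Z=2) weight 1/112
  (W=3, X=0, U=1, Y=2, Z=1) weight 1/224
  (W=3, X=0, U=1, Y=3, Z=1) weight 1/224
  (W=4, X=0, U=1, Y=2, Z=0) weight 1/224
  … 9 more
Group by W:
  weight(W=2) = 3/64
  weight(W=3) = 1/32
  weight(W=4) = 1/32
Total weight = 3/64 + 1/32 + 1/32 = 7/64
P(W=2 | obs) = 3/64 / 7/64 = 3/7
P(W=3 | obs) = 1/32 / 7/64 = 2/7
P(W=4 | obs) = 1/32 / 7/64 = 2/7
argmax = 2

argmax_v P(W = v | obs) = 2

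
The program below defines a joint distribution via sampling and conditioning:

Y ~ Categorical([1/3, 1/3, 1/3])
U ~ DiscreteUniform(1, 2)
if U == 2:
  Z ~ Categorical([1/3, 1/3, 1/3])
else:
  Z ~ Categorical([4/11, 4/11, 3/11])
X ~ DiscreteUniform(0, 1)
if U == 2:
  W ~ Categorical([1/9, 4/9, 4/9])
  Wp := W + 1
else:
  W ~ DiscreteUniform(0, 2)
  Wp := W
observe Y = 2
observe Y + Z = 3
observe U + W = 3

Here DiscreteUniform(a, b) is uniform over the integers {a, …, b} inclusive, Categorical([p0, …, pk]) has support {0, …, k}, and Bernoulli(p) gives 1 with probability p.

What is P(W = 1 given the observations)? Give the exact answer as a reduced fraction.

P(W = 1 | obs) = 11/20

Enumerate traces; 4 have nonzero weight after conditioning:
  (Y=2, U=1, Z=1, X=0, W=2) weight 1/99
  (Y=2, U=1, Z=1, X=1, W=2) weight 1/99
  (Y=2, U=2, Z=1, X=0, W=1) weight 1/81
  (Y=2, U=2, Z=1, X=1, W=1) weight 1/81
Group by W:
  weight(W=1) = 2/81
  weight(W=2) = 2/99
Total weight = 2/81 + 2/99 = 40/891
P(W=1 | obs) = 2/81 / 40/891 = 11/20
P(W=2 | obs) = 2/99 / 40/891 = 9/20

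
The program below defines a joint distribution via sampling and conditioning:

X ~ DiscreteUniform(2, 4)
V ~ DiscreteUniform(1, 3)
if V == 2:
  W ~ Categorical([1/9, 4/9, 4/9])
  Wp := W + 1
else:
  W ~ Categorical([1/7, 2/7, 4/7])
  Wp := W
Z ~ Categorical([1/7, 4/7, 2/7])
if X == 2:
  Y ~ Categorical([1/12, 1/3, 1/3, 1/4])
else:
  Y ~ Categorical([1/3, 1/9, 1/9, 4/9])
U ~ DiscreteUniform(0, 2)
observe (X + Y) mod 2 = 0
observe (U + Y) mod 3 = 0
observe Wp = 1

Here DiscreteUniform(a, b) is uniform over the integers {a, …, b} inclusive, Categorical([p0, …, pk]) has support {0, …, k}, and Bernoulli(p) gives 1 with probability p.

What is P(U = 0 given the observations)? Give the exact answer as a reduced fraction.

Enumerate traces; 54 have nonzero weight after conditioning:
  (X=2, V=1, W=1, Z=0, Y=0, U=0) weight 1/7938
  (X=2, V=1, W=1, Z=0, Y=2, U=1) weight 2/3969
  (X=2, V=1, W=1, Z=1, Y=0, U=0) weight 2/3969
  (X=2, V=1, W=1, Z=1, Y=2, U=1) weight 8/3969
  (X=2, V=1, W=1, Z=2, Y=0, U=0) weight 1/3969
  (X=2, V=1, W=1, Z=2, Y=2, U=1) weight 4/3969
  (X=2, V=2, W=0, Z=0, Y=0, U=0) weight 1/20412
  (X=2, V=2, W=0, Z=0, Y=2, U=1) weight 1/5103
  (X=3, V=1, W=1, Z=0, Y=1, U=2) weight 2/11907
  … 45 more
Group by U:
  weight(U=0) = 1333/61236
  weight(U=1) = 172/15309
  weight(U=2) = 43/15309
Total weight = 1333/61236 + 172/15309 + 43/15309 = 731/20412
P(U=0 | obs) = 1333/61236 / 731/20412 = 31/51
P(U=1 | obs) = 172/15309 / 731/20412 = 16/51
P(U=2 | obs) = 43/15309 / 731/20412 = 4/51

P(U = 0 | obs) = 31/51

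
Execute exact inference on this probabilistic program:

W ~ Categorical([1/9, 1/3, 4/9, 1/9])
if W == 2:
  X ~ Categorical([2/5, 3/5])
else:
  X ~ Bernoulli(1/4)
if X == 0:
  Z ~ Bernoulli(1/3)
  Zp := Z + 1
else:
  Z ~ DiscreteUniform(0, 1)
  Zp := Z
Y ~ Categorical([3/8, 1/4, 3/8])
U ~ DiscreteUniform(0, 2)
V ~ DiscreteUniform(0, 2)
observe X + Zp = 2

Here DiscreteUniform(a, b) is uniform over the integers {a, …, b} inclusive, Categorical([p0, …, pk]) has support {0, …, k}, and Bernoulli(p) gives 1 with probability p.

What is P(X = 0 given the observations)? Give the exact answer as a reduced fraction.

Enumerate traces; 216 have nonzero weight after conditioning:
  (W=0, X=0, Z=1, Y=0, U=0, V=0) weight 1/864
  (W=0, X=0, Z=1, Y=0, U=0, V=1) weight 1/864
  (W=0, X=0, Z=1, Y=0, U=0, V=2) weight 1/864
  (W=0, X=0, Z=1, Y=0, U=1, V=0) weight 1/864
  (W=0, X=0, Z=1, Y=0, U=1, V=1) weight 1/864
  (W=0, X=0, Z=1, Y=0, U=1, V=2) weight 1/864
  (W=0, X=0, Z=1, Y=0, U=2, V=0) weight 1/864
  (W=0, X=0, Z=1, Y=0, U=2, V=1) weight 1/864
  (W=0, X=1, Z=1, Y=0, U=0, V=0) weight 1/1728
  … 207 more
Group by X:
  weight(X=0) = 107/540
  weight(X=1) = 73/360
Total weight = 107/540 + 73/360 = 433/1080
P(X=0 | obs) = 107/540 / 433/1080 = 214/433
P(X=1 | obs) = 73/360 / 433/1080 = 219/433

P(X = 0 | obs) = 214/433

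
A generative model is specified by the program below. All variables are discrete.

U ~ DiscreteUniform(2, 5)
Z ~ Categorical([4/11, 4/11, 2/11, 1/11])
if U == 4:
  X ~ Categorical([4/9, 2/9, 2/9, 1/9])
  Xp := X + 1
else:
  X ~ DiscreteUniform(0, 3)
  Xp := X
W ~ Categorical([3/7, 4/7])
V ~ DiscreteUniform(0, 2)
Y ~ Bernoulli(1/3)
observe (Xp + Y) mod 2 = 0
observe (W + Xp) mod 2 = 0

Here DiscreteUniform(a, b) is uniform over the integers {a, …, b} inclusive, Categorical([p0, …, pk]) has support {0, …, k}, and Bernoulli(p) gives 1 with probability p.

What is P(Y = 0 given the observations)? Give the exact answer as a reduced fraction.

Enumerate traces; 192 have nonzero weight after conditioning:
  (U=2, Z=0, X=0, W=0, V=0, Y=0) weight 1/462
  (U=2, Z=0, X=0, W=0, V=1, Y=0) weight 1/462
  (U=2, Z=0, X=0, W=0, V=2, Y=0) weight 1/462
  (U=2, Z=0, X=1, W=1, V=0, Y=1) weight 1/693
  (U=2, Z=0, X=1, W=1, V=1, Y=1) weight 1/693
  (U=2, Z=0, X=1, W=1, V=2, Y=1) weight 1/693
  (U=2, Z=0, X=2, W=0, V=0, Y=0) weight 1/462
  (U=2, Z=0, X=2, W=0, V=1, Y=0) weight 1/462
  … 184 more
Group by Y:
  weight(Y=0) = 11/84
  weight(Y=1) = 13/126
Total weight = 11/84 + 13/126 = 59/252
P(Y=0 | obs) = 11/84 / 59/252 = 33/59
P(Y=1 | obs) = 13/126 / 59/252 = 26/59

P(Y = 0 | obs) = 33/59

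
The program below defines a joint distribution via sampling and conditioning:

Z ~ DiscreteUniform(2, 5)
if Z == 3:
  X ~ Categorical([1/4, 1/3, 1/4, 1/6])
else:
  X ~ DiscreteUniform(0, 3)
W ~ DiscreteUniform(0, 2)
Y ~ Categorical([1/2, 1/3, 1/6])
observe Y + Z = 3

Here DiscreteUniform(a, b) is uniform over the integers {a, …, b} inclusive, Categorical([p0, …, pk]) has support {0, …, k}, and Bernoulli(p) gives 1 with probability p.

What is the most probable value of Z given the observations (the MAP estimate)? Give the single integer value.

Enumerate traces; 24 have nonzero weight after conditioning:
  (Z=2, X=0, W=0, Y=1) weight 1/144
  (Z=2, X=0, W=1, Y=1) weight 1/144
  (Z=2, X=0, W=2, Y=1) weight 1/144
  (Z=2, X=1, W=0, Y=1) weight 1/144
  (Z=2, X=1, W=1, Y=1) weight 1/144
  (Z=2, X=1, W=2, Y=1) weight 1/144
  (Z=2, X=2, W=0, Y=1) weight 1/144
  (Z=2, X=2, W=1, Y=1) weight 1/144
  (Z=3, X=0, W=0, Y=0) weight 1/96
  … 15 more
Group by Z:
  weight(Z=2) = 1/12
  weight(Z=3) = 1/8
Total weight = 1/12 + 1/8 = 5/24
P(Z=2 | obs) = 1/12 / 5/24 = 2/5
P(Z=3 | obs) = 1/8 / 5/24 = 3/5
argmax = 3

argmax_v P(Z = v | obs) = 3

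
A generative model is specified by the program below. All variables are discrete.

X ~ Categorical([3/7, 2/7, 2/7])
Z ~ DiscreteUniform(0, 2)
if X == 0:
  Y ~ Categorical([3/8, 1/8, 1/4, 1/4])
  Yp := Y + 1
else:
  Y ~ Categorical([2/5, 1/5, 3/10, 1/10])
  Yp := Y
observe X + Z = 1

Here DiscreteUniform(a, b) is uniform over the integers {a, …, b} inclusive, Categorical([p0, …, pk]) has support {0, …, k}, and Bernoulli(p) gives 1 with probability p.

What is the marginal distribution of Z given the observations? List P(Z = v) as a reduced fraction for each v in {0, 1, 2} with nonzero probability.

P(Z=0) = 2/5, P(Z=1) = 3/5

Enumerate traces; 8 have nonzero weight after conditioning:
  (X=0, Z=1, Y=0) weight 3/56
  (X=0, Z=1, Y=1) weight 1/56
  (X=0, Z=1, Y=2) weight 1/28
  (X=0, Z=1, Y=3) weight 1/28
  (X=1, Z=0, Y=0) weight 4/105
  (X=1, Z=0, Y=1) weight 2/105
  (X=1, Z=0, Y=2) weight 1/35
  (X=1, Z=0, Y=3) weight 1/105
Group by Z:
  weight(Z=0) = 2/21
  weight(Z=1) = 1/7
Total weight = 2/21 + 1/7 = 5/21
P(Z=0 | obs) = 2/21 / 5/21 = 2/5
P(Z=1 | obs) = 1/7 / 5/21 = 3/5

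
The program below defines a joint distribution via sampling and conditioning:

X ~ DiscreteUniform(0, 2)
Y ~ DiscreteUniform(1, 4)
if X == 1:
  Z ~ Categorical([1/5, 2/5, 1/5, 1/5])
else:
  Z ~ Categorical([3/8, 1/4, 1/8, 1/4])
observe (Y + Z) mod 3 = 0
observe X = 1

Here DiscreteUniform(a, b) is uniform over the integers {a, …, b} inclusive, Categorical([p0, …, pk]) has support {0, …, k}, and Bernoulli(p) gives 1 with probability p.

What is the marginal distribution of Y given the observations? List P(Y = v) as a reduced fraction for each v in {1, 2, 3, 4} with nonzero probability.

Enumerate traces; 5 have nonzero weight after conditioning:
  (X=1, Y=1, Z=2) weight 1/60
  (X=1, Y=2, Z=1) weight 1/30
  (X=1, Y=3, Z=0) weight 1/60
  (X=1, Y=3, Z=3) weight 1/60
  (X=1, Y=4, Z=2) weight 1/60
Group by Y:
  weight(Y=1) = 1/60
  weight(Y=2) = 1/30
  weight(Y=3) = 1/30
  weight(Y=4) = 1/60
Total weight = 1/60 + 1/30 + 1/30 + 1/60 = 1/10
P(Y=1 | obs) = 1/60 / 1/10 = 1/6
P(Y=2 | obs) = 1/30 / 1/10 = 1/3
P(Y=3 | obs) = 1/30 / 1/10 = 1/3
P(Y=4 | obs) = 1/60 / 1/10 = 1/6

P(Y=1) = 1/6, P(Y=2) = 1/3, P(Y=3) = 1/3, P(Y=4) = 1/6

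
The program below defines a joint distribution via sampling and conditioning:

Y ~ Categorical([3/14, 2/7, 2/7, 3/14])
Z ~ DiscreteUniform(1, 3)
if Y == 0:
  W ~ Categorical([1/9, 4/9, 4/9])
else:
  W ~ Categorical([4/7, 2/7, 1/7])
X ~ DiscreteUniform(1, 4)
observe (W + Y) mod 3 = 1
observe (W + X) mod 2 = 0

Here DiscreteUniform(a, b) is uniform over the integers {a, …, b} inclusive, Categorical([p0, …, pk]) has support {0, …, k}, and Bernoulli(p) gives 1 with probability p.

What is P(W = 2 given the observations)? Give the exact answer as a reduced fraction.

P(W = 2 | obs) = 6/53

Enumerate traces; 24 have nonzero weight after conditioning:
  (Y=0, Z=1, W=1, X=1) weight 1/126
  (Y=0, Z=1, W=1, X=3) weight 1/126
  (Y=0, Z=2, W=1, X=1) weight 1/126
  (Y=0, Z=2, W=1, X=3) weight 1/126
  (Y=0, Z=3, W=1, X=1) weight 1/126
  (Y=0, Z=3, W=1, X=3) weight 1/126
  (Y=1, Z=1, W=0, X=2) weight 2/147
  (Y=1, Z=1, W=0, X=4) weight 2/147
  (Y=2, Z=1, W=2, X=2) weight 1/294
  … 15 more
Group by W:
  weight(W=0) = 4/49
  weight(W=1) = 23/294
  weight(W=2) = 1/49
Total weight = 4/49 + 23/294 + 1/49 = 53/294
P(W=0 | obs) = 4/49 / 53/294 = 24/53
P(W=1 | obs) = 23/294 / 53/294 = 23/53
P(W=2 | obs) = 1/49 / 53/294 = 6/53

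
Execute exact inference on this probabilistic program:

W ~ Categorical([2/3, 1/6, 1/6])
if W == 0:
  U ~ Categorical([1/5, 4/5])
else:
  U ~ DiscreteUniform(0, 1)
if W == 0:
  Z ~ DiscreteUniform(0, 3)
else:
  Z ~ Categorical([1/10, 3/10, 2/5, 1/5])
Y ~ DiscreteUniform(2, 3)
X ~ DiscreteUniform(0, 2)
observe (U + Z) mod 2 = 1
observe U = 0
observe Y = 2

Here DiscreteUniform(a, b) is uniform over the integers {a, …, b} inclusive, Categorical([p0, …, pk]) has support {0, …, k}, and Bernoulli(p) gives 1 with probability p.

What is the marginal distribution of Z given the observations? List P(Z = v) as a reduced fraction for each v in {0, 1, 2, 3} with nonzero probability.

Enumerate traces; 18 have nonzero weight after conditioning:
  (W=0, U=0, Z=1, Y=2, X=0) weight 1/180
  (W=0, U=0, Z=1, Y=2, X=1) weight 1/180
  (W=0, U=0, Z=1, Y=2, X=2) weight 1/180
  (W=0, U=0, Z=3, Y=2, X=0) weight 1/180
  (W=0, U=0, Z=3, Y=2, X=1) weight 1/180
  (W=0, U=0, Z=3, Y=2, X=2) weight 1/180
  (W=1, U=0, Z=1, Y=2, X=0) weight 1/240
  (W=1, U=0, Z=1, Y=2, X=1) weight 1/240
  … 10 more
Group by Z:
  weight(Z=1) = 1/24
  weight(Z=3) = 1/30
Total weight = 1/24 + 1/30 = 3/40
P(Z=1 | obs) = 1/24 / 3/40 = 5/9
P(Z=3 | obs) = 1/30 / 3/40 = 4/9

P(Z=1) = 5/9, P(Z=3) = 4/9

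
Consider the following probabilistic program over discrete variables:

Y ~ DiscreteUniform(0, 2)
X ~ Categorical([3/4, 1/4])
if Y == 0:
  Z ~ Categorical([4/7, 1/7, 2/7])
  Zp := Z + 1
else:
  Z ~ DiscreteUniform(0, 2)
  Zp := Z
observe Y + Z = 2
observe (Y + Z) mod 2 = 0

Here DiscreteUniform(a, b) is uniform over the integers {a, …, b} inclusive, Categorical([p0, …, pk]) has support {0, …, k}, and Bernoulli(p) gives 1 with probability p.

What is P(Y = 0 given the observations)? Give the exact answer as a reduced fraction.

Enumerate traces; 6 have nonzero weight after conditioning:
  (Y=0, X=0, Z=2) weight 1/14
  (Y=0, X=1, Z=2) weight 1/42
  (Y=1, X=0, Z=1) weight 1/12
  (Y=1, X=1, Z=1) weight 1/36
  (Y=2, X=0, Z=0) weight 1/12
  (Y=2, X=1, Z=0) weight 1/36
Group by Y:
  weight(Y=0) = 2/21
  weight(Y=1) = 1/9
  weight(Y=2) = 1/9
Total weight = 2/21 + 1/9 + 1/9 = 20/63
P(Y=0 | obs) = 2/21 / 20/63 = 3/10
P(Y=1 | obs) = 1/9 / 20/63 = 7/20
P(Y=2 | obs) = 1/9 / 20/63 = 7/20

P(Y = 0 | obs) = 3/10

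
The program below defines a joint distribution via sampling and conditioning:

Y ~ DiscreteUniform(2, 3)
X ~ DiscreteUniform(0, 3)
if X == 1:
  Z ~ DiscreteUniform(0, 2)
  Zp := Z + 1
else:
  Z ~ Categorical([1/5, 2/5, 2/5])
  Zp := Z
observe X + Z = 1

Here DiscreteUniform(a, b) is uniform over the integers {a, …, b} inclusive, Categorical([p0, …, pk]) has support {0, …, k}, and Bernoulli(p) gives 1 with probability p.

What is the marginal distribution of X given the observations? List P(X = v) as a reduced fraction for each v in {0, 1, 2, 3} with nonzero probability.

P(X=0) = 6/11, P(X=1) = 5/11

Enumerate traces; 4 have nonzero weight after conditioning:
  (Y=2, X=0, Z=1) weight 1/20
  (Y=2, X=1, Z=0) weight 1/24
  (Y=3, X=0, Z=1) weight 1/20
  (Y=3, X=1, Z=0) weight 1/24
Group by X:
  weight(X=0) = 1/10
  weight(X=1) = 1/12
Total weight = 1/10 + 1/12 = 11/60
P(X=0 | obs) = 1/10 / 11/60 = 6/11
P(X=1 | obs) = 1/12 / 11/60 = 5/11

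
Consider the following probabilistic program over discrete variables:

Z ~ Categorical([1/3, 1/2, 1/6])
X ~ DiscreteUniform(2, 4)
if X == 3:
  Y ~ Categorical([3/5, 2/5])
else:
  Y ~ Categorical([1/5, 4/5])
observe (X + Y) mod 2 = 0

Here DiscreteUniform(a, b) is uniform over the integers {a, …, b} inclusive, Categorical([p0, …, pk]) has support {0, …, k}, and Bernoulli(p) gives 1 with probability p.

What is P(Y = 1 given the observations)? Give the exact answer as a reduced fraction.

Enumerate traces; 9 have nonzero weight after conditioning:
  (Z=0, X=2, Y=0) weight 1/45
  (Z=0, X=3, Y=1) weight 2/45
  (Z=0, X=4, Y=0) weight 1/45
  (Z=1, X=2, Y=0) weight 1/30
  (Z=1, X=3, Y=1) weight 1/15
  (Z=1, X=4, Y=0) weight 1/30
  (Z=2, X=2, Y=0) weight 1/90
  (Z=2, X=3, Y=1) weight 1/45
  … 1 more
Group by Y:
  weight(Y=0) = 2/15
  weight(Y=1) = 2/15
Total weight = 2/15 + 2/15 = 4/15
P(Y=0 | obs) = 2/15 / 4/15 = 1/2
P(Y=1 | obs) = 2/15 / 4/15 = 1/2

P(Y = 1 | obs) = 1/2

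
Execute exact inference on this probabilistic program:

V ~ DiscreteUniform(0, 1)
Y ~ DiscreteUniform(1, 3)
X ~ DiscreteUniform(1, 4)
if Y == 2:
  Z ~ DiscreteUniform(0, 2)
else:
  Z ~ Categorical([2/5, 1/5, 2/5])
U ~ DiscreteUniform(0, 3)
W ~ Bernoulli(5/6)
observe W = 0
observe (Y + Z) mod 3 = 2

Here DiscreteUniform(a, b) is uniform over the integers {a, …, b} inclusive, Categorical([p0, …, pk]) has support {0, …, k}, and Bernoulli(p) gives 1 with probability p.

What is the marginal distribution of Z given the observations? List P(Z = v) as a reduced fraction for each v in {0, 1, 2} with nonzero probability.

Enumerate traces; 96 have nonzero weight after conditioning:
  (V=0, Y=1, X=1, Z=1, U=0, W=0) weight 1/2880
  (V=0, Y=1, X=1, Z=1, U=1, W=0) weight 1/2880
  (V=0, Y=1, X=1, Z=1, U=2, W=0) weight 1/2880
  (V=0, Y=1, X=1, Z=1, U=3, W=0) weight 1/2880
  (V=0, Y=1, X=2, Z=1, U=0, W=0) weight 1/2880
  (V=0, Y=1, X=2, Z=1, U=1, W=0) weight 1/2880
  (V=0, Y=1, X=2, Z=1, U=2, W=0) weight 1/2880
  (V=0, Y=1, X=2, Z=1, U=3, W=0) weight 1/2880
  (V=0, Y=2, X=1, Z=0, U=0, W=0) weight 1/1728
  (V=0, Y=3, X=1, Z=2, U=0, W=0) weight 1/1440
  … 86 more
Group by Z:
  weight(Z=0) = 1/54
  weight(Z=1) = 1/90
  weight(Z=2) = 1/45
Total weight = 1/54 + 1/90 + 1/45 = 7/135
P(Z=0 | obs) = 1/54 / 7/135 = 5/14
P(Z=1 | obs) = 1/90 / 7/135 = 3/14
P(Z=2 | obs) = 1/45 / 7/135 = 3/7

P(Z=0) = 5/14, P(Z=1) = 3/14, P(Z=2) = 3/7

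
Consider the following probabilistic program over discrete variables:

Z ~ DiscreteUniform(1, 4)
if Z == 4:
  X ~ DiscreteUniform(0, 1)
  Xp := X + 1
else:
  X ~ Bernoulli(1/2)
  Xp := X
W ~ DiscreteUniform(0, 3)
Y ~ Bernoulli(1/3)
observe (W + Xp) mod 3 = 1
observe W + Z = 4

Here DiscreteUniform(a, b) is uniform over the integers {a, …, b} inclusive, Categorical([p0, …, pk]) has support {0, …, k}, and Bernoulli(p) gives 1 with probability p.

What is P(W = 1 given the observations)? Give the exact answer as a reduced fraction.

P(W = 1 | obs) = 1/3

Enumerate traces; 6 have nonzero weight after conditioning:
  (Z=1, X=1, W=3, Y=0) weight 1/48
  (Z=1, X=1, W=3, Y=1) weight 1/96
  (Z=3, X=0, W=1, Y=0) weight 1/48
  (Z=3, X=0, W=1, Y=1) weight 1/96
  (Z=4, X=0, W=0, Y=0) weight 1/48
  (Z=4, X=0, W=0, Y=1) weight 1/96
Group by W:
  weight(W=0) = 1/32
  weight(W=1) = 1/32
  weight(W=3) = 1/32
Total weight = 1/32 + 1/32 + 1/32 = 3/32
P(W=0 | obs) = 1/32 / 3/32 = 1/3
P(W=1 | obs) = 1/32 / 3/32 = 1/3
P(W=3 | obs) = 1/32 / 3/32 = 1/3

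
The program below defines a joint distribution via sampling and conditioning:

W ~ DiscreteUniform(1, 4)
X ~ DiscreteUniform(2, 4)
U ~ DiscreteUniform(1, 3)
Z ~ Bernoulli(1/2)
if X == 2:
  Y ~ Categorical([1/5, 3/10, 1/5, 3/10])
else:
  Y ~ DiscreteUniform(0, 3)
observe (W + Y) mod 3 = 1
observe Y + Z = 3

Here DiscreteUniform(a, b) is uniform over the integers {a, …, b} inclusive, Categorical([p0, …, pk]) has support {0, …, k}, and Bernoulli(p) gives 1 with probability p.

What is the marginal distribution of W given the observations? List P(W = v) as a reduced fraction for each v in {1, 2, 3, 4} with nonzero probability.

Enumerate traces; 27 have nonzero weight after conditioning:
  (W=1, X=2, U=1, Z=0, Y=3) weight 1/240
  (W=1, X=2, U=2, Z=0, Y=3) weight 1/240
  (W=1, X=2, U=3, Z=0, Y=3) weight 1/240
  (W=1, X=3, U=1, Z=0, Y=3) weight 1/288
  (W=1, X=3, U=2, Z=0, Y=3) weight 1/288
  (W=1, X=3, U=3, Z=0, Y=3) weight 1/288
  (W=1, X=4, U=1, Z=0, Y=3) weight 1/288
  (W=1, X=4, U=2, Z=0, Y=3) weight 1/288
  (W=2, X=2, U=1, Z=1, Y=2) weight 1/360
  (W=4, X=2, U=1, Z=0, Y=3) weight 1/240
  … 17 more
Group by W:
  weight(W=1) = 1/30
  weight(W=2) = 7/240
  weight(W=4) = 1/30
Total weight = 1/30 + 7/240 + 1/30 = 23/240
P(W=1 | obs) = 1/30 / 23/240 = 8/23
P(W=2 | obs) = 7/240 / 23/240 = 7/23
P(W=4 | obs) = 1/30 / 23/240 = 8/23

P(W=1) = 8/23, P(W=2) = 7/23, P(W=4) = 8/23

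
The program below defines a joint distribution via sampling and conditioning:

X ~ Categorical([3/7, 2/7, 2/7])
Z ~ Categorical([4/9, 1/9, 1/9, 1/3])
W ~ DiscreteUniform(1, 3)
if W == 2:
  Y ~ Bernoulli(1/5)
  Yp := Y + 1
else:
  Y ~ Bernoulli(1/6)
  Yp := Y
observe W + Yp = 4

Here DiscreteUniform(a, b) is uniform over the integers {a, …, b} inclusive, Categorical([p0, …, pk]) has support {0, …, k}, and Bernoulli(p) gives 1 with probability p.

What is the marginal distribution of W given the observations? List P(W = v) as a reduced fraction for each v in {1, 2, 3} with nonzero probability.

Enumerate traces; 24 have nonzero weight after conditioning:
  (X=0, Z=0, W=2, Y=1) weight 4/315
  (X=0, Z=0, W=3, Y=1) weight 2/189
  (X=0, Z=1, W=2, Y=1) weight 1/315
  (X=0, Z=1, W=3, Y=1) weight 1/378
  (X=0, Z=2, W=2, Y=1) weight 1/315
  (X=0, Z=2, W=3, Y=1) weight 1/378
  (X=0, Z=3, W=2, Y=1) weight 1/105
  (X=0, Z=3, W=3, Y=1) weight 1/126
  … 16 more
Group by W:
  weight(W=2) = 1/15
  weight(W=3) = 1/18
Total weight = 1/15 + 1/18 = 11/90
P(W=2 | obs) = 1/15 / 11/90 = 6/11
P(W=3 | obs) = 1/18 / 11/90 = 5/11

P(W=2) = 6/11, P(W=3) = 5/11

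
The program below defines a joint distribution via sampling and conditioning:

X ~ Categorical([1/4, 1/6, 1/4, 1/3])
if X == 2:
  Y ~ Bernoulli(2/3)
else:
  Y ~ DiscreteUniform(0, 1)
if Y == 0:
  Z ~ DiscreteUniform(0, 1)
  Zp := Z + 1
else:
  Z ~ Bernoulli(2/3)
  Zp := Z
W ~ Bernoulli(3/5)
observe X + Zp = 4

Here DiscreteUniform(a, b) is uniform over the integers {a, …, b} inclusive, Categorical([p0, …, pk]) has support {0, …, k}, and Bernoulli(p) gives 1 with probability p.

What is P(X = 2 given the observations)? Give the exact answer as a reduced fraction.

Enumerate traces; 6 have nonzero weight after conditioning:
  (X=2, Y=0, Z=1, W=0) weight 1/60
  (X=2, Y=0, Z=1, W=1) weight 1/40
  (X=3, Y=0, Z=0, W=0) weight 1/30
  (X=3, Y=0, Z=0, W=1) weight 1/20
  (X=3, Y=1, Z=1, W=0) weight 2/45
  (X=3, Y=1, Z=1, W=1) weight 1/15
Group by X:
  weight(X=2) = 1/24
  weight(X=3) = 7/36
Total weight = 1/24 + 7/36 = 17/72
P(X=2 | obs) = 1/24 / 17/72 = 3/17
P(X=3 | obs) = 7/36 / 17/72 = 14/17

P(X = 2 | obs) = 3/17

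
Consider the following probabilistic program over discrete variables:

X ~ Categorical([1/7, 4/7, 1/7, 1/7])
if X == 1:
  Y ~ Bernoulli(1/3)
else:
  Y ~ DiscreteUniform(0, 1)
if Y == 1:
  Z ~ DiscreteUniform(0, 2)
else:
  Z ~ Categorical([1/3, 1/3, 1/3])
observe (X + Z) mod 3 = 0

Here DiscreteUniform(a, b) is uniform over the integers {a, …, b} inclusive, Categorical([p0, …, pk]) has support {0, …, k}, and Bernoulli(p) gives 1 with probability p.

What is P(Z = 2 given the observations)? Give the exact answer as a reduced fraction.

Enumerate traces; 8 have nonzero weight after conditioning:
  (X=0, Y=0, Z=0) weight 1/42
  (X=0, Y=1, Z=0) weight 1/42
  (X=1, Y=0, Z=2) weight 8/63
  (X=1, Y=1, Z=2) weight 4/63
  (X=2, Y=0, Z=1) weight 1/42
  (X=2, Y=1, Z=1) weight 1/42
  (X=3, Y=0, Z=0) weight 1/42
  (X=3, Y=1, Z=0) weight 1/42
Group by Z:
  weight(Z=0) = 2/21
  weight(Z=1) = 1/21
  weight(Z=2) = 4/21
Total weight = 2/21 + 1/21 + 4/21 = 1/3
P(Z=0 | obs) = 2/21 / 1/3 = 2/7
P(Z=1 | obs) = 1/21 / 1/3 = 1/7
P(Z=2 | obs) = 4/21 / 1/3 = 4/7

P(Z = 2 | obs) = 4/7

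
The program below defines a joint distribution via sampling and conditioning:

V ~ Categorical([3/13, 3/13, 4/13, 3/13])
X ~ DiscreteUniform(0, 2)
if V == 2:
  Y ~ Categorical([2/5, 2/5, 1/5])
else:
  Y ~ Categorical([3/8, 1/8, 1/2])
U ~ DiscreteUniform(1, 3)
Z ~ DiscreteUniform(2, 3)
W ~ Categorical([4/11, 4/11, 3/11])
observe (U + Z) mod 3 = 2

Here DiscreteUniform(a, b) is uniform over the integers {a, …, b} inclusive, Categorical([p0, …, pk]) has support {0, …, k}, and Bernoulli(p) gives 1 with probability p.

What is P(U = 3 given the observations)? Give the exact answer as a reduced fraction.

Enumerate traces; 216 have nonzero weight after conditioning:
  (V=0, X=0, Y=0, U=2, Z=3, W=0) weight 1/572
  (V=0, X=0, Y=0, U=2, Z=3, W=1) weight 1/572
  (V=0, X=0, Y=0, U=2, Z=3, W=2) weight 3/2288
  (V=0, X=0, Y=0, U=3, Z=2, W=0) weight 1/572
  (V=0, X=0, Y=0, U=3, Z=2, W=1) weight 1/572
  (V=0, X=0, Y=0, U=3, Z=2, W=2) weight 3/2288
  (V=0, X=0, Y=1, U=2, Z=3, W=0) weight 1/1716
  (V=0, X=0, Y=1, U=2, Z=3, W=1) weight 1/1716
  … 208 more
Group by U:
  weight(U=2) = 1/6
  weight(U=3) = 1/6
Total weight = 1/6 + 1/6 = 1/3
P(U=2 | obs) = 1/6 / 1/3 = 1/2
P(U=3 | obs) = 1/6 / 1/3 = 1/2

P(U = 3 | obs) = 1/2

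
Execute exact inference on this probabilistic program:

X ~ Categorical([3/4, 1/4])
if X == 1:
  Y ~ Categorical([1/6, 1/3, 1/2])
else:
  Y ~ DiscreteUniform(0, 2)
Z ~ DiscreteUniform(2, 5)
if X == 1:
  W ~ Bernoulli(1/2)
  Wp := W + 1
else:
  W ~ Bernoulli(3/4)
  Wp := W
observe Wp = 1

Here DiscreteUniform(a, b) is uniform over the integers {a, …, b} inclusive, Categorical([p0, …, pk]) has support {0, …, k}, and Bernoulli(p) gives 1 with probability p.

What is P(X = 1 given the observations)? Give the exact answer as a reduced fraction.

Enumerate traces; 24 have nonzero weight after conditioning:
  (X=0, Y=0, Z=2, W=1) weight 3/64
  (X=0, Y=0, Z=3, W=1) weight 3/64
  (X=0, Y=0, Z=4, W=1) weight 3/64
  (X=0, Y=0, Z=5, W=1) weight 3/64
  (X=0, Y=1, Z=2, W=1) weight 3/64
  (X=0, Y=1, Z=3, W=1) weight 3/64
  (X=0, Y=1, Z=4, W=1) weight 3/64
  (X=0, Y=1, Z=5, W=1) weight 3/64
  (X=1, Y=0, Z=2, W=0) weight 1/192
  … 15 more
Group by X:
  weight(X=0) = 9/16
  weight(X=1) = 1/8
Total weight = 9/16 + 1/8 = 11/16
P(X=0 | obs) = 9/16 / 11/16 = 9/11
P(X=1 | obs) = 1/8 / 11/16 = 2/11

P(X = 1 | obs) = 2/11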